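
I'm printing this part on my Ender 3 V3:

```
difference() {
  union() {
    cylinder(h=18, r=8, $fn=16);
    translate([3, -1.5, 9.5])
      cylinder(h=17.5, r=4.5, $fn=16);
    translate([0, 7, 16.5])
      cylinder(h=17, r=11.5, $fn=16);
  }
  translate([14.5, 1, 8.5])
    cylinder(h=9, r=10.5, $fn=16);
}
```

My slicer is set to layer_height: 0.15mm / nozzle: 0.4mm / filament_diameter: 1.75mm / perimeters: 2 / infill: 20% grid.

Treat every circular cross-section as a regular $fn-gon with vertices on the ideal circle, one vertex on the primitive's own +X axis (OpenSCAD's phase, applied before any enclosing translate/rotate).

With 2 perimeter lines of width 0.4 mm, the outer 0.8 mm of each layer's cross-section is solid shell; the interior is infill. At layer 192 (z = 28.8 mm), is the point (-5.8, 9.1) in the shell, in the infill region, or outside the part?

infill

At z = 28.8 mm: the cylinder is absent (z outside [0, 18]); the cylinder at (3, -1.5) does not reach this height (z outside [9.5, 27]); the r=11.5 cylinder at (0, 7) gives a regular 16-gon of circumradius 11.5 (constant along its height); Merging all regions: only the r=11.5 cylinder at (0, 7) is present, so the union is just that shape — 1 connected region; the cylinder at (14.5, 1) is not intersected at this z (z outside [8.5, 17.5]); After the difference (first − rest): none of the subtracted shapes is present at this height, so the result so far is unchanged — 1 connected region. Overall, the cross-section is a single solid region. The nearest boundary edge runs (-10.62, 11.40)→(-11.50, 7.00); distance from the point to it = 5.18 mm. The point is inside the cross-section and 5.18 mm from the nearest boundary — more than the 0.8 mm shell width (2 × 0.4), so it's in the infill interior.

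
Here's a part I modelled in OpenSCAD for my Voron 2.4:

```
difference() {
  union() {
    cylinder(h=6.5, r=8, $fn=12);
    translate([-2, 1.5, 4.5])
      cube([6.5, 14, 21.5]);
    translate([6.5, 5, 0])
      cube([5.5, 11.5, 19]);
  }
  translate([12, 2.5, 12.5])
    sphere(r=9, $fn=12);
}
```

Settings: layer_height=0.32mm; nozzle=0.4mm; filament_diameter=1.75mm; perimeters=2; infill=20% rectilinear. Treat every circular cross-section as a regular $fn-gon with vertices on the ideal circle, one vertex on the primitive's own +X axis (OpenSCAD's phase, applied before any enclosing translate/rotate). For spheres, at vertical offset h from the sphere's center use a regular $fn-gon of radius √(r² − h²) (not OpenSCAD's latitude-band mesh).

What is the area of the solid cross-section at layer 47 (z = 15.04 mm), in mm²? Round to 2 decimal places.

121.68 mm²

At z = 15.04 mm: the cylinder is absent (z outside [0, 6.5]); the cube at (-2, 1.5) is present — its section is the full 6.5×14 rectangle (area 91.00 mm²); the cube at (6.5, 5) is present — its section is the full 5.5×11.5 rectangle (area 63.25 mm²); Combining (union): the 2 present regions are separate (no shared area or edge), so areas and boundary lengths simply add and each stays a separate island — area = 154.25 mm²; the r=9 sphere at (12, 2.5) contributes a regular 12-gon of circumradius √(9²−2.54²) = 8.634 (area = (12/2)·8.634²·sin(360°/12) = 223.65 mm²); Taking the first minus the rest: starting from that combined region (154.25 mm²), the r=9 sphere at (12, 2.5) partially overlaps it — only the 32.57 mm² overlap (of its 223.65 mm²) is removed, clipping the outline — area = 121.68 mm². Overall, the cross-section has 2 separate islands. Net area = 121.68 mm².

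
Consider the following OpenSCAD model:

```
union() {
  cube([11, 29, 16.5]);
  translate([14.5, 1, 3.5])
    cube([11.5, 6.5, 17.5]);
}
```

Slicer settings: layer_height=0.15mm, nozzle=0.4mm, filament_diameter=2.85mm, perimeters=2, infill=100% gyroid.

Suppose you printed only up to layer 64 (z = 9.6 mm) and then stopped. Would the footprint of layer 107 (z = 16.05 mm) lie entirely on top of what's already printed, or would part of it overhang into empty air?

entirely on top

Compare the two slices. At z = 9.6: the 11×29 cube contributes its full rectangle (area 319.00 mm²); the cube at (14.5, 1) (footprint 11.5×6.5) is included at this height (area 74.75 mm²); Taking the union: the 2 present regions are separate (no shared area or edge), so areas and boundary lengths simply add and each stays a separate island — area = 393.75 mm². At z = 16.05: the cube (footprint 11×29) is included at this height (area 319.00 mm²); the 11.5×6.5 cube at (14.5, 1) contributes its full rectangle (area 74.75 mm²); Combining (union): the 2 present regions are separate (no shared area or edge), so areas and boundary lengths simply add and each stays a separate island — area = 393.75 mm². Checking containment: the cross-section at z = 16.05 is a subset of the cross-section at z = 9.6.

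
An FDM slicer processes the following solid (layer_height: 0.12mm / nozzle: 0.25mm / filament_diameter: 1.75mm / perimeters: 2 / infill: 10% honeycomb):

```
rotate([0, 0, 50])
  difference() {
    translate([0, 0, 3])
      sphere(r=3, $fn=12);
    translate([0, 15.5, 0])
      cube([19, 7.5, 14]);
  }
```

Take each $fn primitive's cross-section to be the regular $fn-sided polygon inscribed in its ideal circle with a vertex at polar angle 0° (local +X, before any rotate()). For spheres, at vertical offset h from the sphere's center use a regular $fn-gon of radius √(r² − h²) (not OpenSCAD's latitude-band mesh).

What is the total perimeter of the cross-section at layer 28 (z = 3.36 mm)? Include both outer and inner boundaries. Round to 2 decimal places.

At z = 3.36 mm: the r=3 sphere contributes a regular 12-gon of circumradius √(3²−0.36²) = 2.978 (perimeter = 2·12·2.978·sin(180°/12) = 18.50 mm); the 19×7.5 cube at (0, 15.5) contributes its full rectangle (perimeter 53.00 mm); Taking the first minus the rest: starting from the r=3 sphere, the 19×7.5 cube at (0, 15.5) misses the remaining region (no effect) — boundary = 18.50 mm; (rotated 50° about Z; rotation is an isometry so areas/perimeters/island counts are preserved). Overall, the cross-section is a single solid region. Total boundary length (outer) = 18.50 mm.

18.50 mm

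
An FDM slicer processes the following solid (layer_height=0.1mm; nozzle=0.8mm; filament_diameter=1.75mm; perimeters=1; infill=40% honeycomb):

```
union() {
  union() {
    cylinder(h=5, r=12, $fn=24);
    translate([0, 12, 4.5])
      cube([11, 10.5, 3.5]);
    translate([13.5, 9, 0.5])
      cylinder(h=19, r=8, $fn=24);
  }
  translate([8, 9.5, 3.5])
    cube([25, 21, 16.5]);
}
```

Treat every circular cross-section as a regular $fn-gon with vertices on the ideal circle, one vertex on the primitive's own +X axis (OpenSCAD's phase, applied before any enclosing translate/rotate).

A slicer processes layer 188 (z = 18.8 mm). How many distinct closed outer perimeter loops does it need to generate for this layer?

At z = 18.8 mm: the cylinder is absent (z outside [0, 5]); the cube at (0, 12) is not intersected at this z (z outside [4.5, 8]); the r=8 cylinder at (13.5, 9) contributes a regular 24-gon of circumradius 8; Combining (union): only the r=8 cylinder at (13.5, 9) is present, so the union is just that shape — 1 connected region; the 25×21 cube at (8, 9.5) contributes its full rectangle; Taking the union: the regions partially overlap (shared area 82.91 mm²), so overlapping operands fuse into one piece — 1 connected region. The result has 1 disconnected region.

1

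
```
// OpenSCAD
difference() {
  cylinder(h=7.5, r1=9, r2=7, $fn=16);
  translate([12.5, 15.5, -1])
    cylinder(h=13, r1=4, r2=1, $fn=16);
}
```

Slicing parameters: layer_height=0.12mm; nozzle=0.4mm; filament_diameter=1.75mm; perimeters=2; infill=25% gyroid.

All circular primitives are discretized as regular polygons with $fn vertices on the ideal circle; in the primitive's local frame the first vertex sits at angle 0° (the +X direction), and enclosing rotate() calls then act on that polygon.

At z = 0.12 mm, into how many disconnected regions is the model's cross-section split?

1

At z = 0.12 mm: the cone contributes a regular 16-gon of circumradius 8.968 (interpolated between r1=9 and r2=7 at t=0.016); the cone at (12.5, 15.5) contributes a regular 16-gon of circumradius 3.742 (interpolated between r1=4 and r2=1 at t=0.086); Taking the first minus the rest: starting from the cone, the cone at (12.5, 15.5) misses the remaining region (no effect) — 1 connected region. The result has 1 disconnected region.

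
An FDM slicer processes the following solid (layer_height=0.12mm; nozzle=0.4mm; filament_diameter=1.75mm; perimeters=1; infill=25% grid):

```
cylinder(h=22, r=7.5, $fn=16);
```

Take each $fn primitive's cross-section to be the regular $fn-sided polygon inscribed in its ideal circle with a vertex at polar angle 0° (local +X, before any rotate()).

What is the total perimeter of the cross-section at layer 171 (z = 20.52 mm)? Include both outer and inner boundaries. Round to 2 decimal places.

At z = 20.52 mm: the r=7.5 cylinder contributes a regular 16-gon of circumradius 7.5 (perimeter = 2·16·7.500·sin(180°/16) = 46.82 mm). Overall, the cross-section is a single solid region. Total boundary length (outer) = 46.82 mm.

46.82 mm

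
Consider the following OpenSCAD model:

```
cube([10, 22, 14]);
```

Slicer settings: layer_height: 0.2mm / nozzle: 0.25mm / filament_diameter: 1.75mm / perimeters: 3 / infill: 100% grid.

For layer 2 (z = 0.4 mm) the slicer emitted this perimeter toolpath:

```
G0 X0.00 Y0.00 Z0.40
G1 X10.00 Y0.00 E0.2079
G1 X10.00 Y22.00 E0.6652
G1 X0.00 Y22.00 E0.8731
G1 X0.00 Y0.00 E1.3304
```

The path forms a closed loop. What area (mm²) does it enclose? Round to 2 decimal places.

220.00 mm²

Apply the shoelace formula to the sequence of (X, Y) vertices; enclosed area = 220.00 mm².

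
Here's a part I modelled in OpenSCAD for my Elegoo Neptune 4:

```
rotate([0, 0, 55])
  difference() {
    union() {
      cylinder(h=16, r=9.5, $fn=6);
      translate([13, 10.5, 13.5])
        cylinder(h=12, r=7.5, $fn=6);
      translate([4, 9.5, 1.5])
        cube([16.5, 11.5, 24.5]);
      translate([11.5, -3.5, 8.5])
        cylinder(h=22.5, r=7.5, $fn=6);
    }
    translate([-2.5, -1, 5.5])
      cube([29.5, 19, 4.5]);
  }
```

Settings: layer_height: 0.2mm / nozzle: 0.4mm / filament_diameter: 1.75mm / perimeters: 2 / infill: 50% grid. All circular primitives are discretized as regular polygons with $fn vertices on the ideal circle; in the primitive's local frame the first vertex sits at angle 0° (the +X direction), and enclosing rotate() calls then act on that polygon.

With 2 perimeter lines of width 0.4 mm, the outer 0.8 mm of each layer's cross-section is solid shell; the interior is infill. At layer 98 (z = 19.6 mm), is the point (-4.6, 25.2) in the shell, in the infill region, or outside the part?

infill

At z = 19.6 mm: the cylinder is not intersected at this z (z outside [0, 16]); the cylinder at (13, 10.5): section is a regular 6-gon, circumradius r=7.5; the cube at (4, 9.5) (footprint 16.5×11.5) is included at this height; the cylinder at (11.5, -3.5): section is a regular 6-gon, circumradius r=7.5; Merging all regions: the regions partially overlap (shared area 87.49 mm²), so overlapping operands fuse into one piece — 2 connected regions; the cube at (-2.5, -1) is absent (z outside [5.5, 10]); Taking the first minus the rest: none of the subtracted shapes is present at this height, so that combined region is unchanged — 2 connected regions; (whole slice rotated 55° about Z — lengths, areas and connectivity unchanged). Overall, the cross-section has 2 separate islands. Undo the 55° rotation: the query point maps to (18.004, 18.222) in the un-rotated model frame. The nearest boundary edge runs (20.50, 21.00)→(20.50, 10.50); distance from the point to it = 2.50 mm. (Shell/infill is judged within the island containing the point — the largest one.) The point is inside the cross-section and 2.50 mm from the nearest boundary — more than the 0.8 mm shell width (2 × 0.4), so it's in the infill interior.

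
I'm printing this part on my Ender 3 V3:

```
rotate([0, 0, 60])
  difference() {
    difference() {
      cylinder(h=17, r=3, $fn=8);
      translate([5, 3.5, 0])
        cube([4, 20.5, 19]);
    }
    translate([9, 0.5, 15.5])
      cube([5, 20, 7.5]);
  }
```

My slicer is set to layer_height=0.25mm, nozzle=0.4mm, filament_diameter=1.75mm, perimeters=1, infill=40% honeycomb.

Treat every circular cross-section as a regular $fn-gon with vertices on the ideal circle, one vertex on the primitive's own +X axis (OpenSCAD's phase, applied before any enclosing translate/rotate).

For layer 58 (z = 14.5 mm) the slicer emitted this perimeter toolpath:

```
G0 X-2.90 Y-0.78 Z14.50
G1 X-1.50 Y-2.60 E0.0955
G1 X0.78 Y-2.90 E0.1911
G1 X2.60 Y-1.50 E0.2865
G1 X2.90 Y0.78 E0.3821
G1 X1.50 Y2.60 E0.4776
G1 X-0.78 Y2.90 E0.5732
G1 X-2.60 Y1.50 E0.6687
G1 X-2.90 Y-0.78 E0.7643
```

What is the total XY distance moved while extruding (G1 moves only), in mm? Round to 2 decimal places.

Sum the Euclidean lengths of each G1 segment: total = 18.38 mm.

18.38 mm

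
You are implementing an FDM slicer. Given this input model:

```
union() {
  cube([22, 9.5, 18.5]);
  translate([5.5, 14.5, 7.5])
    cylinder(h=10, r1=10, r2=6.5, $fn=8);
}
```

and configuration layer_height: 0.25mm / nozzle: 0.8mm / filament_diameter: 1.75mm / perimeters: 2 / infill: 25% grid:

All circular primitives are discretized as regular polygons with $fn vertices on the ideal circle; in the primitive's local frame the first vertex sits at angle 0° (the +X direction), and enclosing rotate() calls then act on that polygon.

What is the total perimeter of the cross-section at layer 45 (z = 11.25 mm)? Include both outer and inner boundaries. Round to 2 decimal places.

At z = 11.25 mm: the 22×9.5 cube contributes its full rectangle (perimeter 63.00 mm); the cone at (5.5, 14.5) (r1=10→r2=6.5) has section circumradius 8.688 here — a regular 8-gon (perimeter = 2·8·8.688·sin(180°/8) = 53.19 mm); Taking the union: the regions partially overlap (shared area 29.12 mm²), so the edge portions inside another operand are dropped and the merged outline is re-measured after clipping — boundary = 88.83 mm. Overall, the cross-section is a single solid region. Total boundary length (outer) = 88.83 mm.

88.83 mm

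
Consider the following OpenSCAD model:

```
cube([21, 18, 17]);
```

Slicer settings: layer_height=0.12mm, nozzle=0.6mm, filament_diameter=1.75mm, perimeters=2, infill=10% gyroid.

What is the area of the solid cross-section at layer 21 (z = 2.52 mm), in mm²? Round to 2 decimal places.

At z = 2.52 mm: the cube is present — its section is the full 21×18 rectangle (area 378.00 mm²). Overall, the cross-section is a single solid region. Net area = 378.00 mm².

378.00 mm²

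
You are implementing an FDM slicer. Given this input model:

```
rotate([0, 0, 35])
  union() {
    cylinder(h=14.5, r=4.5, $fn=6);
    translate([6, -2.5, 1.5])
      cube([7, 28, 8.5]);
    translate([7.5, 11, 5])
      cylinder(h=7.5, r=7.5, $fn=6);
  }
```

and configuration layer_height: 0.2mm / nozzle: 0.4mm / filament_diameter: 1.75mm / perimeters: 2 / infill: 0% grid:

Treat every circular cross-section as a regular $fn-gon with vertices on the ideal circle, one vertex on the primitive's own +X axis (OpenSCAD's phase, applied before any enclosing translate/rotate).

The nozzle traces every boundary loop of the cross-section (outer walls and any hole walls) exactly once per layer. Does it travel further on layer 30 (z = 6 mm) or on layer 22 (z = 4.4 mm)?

Layer 30 (z = 6): the r=4.5 cylinder gives a regular 6-gon of circumradius 4.5 (constant along its height) (perimeter = 2·6·4.500·sin(180°/6) = 27.00 mm); the 7×28 cube at (6, -2.5) contributes its full rectangle (perimeter 70.00 mm); the r=7.5 cylinder at (7.5, 11) contributes a regular 6-gon of circumradius 7.5 (perimeter = 2·6·7.500·sin(180°/6) = 45.00 mm); Taking the union: the regions partially overlap (shared area 85.63 mm²), so the edge portions inside another operand are dropped and the merged outline is re-measured after clipping — boundary = 104.58 mm; (rotated 35° about Z; rotation is an isometry so areas/perimeters/island counts are preserved). So its perimeter = 104.58 mm. Layer 22 (z = 4.4): the r=4.5 cylinder contributes a regular 6-gon of circumradius 4.5 (perimeter = 2·6·4.500·sin(180°/6) = 27.00 mm); the cube at (6, -2.5) is present — its section is the full 7×28 rectangle (perimeter 70.00 mm); the cylinder at (7.5, 11) is absent (z outside [5, 12.5]); Combining (union): the 2 present regions are separate (no shared area or edge), so areas and boundary lengths simply add and each stays a separate island — boundary = 97.00 mm; (rotated 35° about Z; rotation is an isometry so areas/perimeters/island counts are preserved). So its perimeter = 97.00 mm. Layer 30 is larger (104.58 vs 97.00 mm).

layer 30 (z = 6 mm)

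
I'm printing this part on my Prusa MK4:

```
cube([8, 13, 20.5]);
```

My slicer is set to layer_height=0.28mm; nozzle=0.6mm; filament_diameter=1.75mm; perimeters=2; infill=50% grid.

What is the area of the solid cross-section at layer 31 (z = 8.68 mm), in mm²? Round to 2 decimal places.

At z = 8.68 mm: the cube is present — its section is the full 8×13 rectangle (area 104.00 mm²). Overall, the cross-section is a single solid region. Net area = 104.00 mm².

104.00 mm²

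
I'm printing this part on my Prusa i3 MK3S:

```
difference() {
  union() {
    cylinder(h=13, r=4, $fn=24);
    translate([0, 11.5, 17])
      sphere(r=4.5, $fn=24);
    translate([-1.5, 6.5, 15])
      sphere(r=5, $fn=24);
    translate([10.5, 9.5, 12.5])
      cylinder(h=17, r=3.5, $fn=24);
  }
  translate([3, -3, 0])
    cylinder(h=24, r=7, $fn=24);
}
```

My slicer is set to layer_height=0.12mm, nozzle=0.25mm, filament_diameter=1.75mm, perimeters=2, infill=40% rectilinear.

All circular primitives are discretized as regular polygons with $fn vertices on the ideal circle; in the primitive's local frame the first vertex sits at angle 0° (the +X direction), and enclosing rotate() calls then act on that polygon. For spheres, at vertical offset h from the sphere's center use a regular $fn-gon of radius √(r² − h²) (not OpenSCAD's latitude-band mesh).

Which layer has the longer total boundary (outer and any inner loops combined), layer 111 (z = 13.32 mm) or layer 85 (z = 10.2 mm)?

layer 111 (z = 13.32 mm)

Layer 111 (z = 13.32): the cylinder is absent (z outside [0, 13]); the sphere at (0, 11.5): section is a regular 24-gon, circumradius = √(r²−h²) = √(4.5²−3.68²) = 2.590 (perimeter = 2·24·2.590·sin(180°/24) = 16.23 mm); the r=5 sphere at (-1.5, 6.5) contributes a regular 24-gon of circumradius √(5²−1.68²) = 4.709 (perimeter = 2·24·4.709·sin(180°/24) = 29.51 mm); the cylinder at (10.5, 9.5): section is a regular 24-gon, circumradius r=3.5 (perimeter = 2·24·3.500·sin(180°/24) = 21.93 mm); Merging all regions: the regions partially overlap (shared area 6.61 mm²), so the edge portions inside another operand are dropped and the merged outline is re-measured after clipping — boundary = 57.07 mm; the r=7 cylinder at (3, -3) contributes a regular 24-gon of circumradius 7 (perimeter = 2·24·7.000·sin(180°/24) = 43.86 mm); Taking the first minus the rest: starting from the result so far, the r=7 cylinder at (3, -3) partially overlaps it — only the 3.72 mm² overlap (of its 152.19 mm²) is removed, clipping the outline — boundary = 56.91 mm. So its perimeter = 56.91 mm. Layer 85 (z = 10.2): the r=4 cylinder contributes a regular 24-gon of circumradius 4 (perimeter = 2·24·4.000·sin(180°/24) = 25.06 mm); the sphere at (0, 11.5) does not reach this height (|z−center|=6.800 > r=4.5); the r=5 sphere at (-1.5, 6.5) contributes a regular 24-gon of circumradius √(5²−4.8²) = 1.400 (perimeter = 2·24·1.400·sin(180°/24) = 8.77 mm); the cylinder at (10.5, 9.5) is absent (z outside [12.5, 29.5]); Merging all regions: the 2 present regions are separate (no shared area or edge), so areas and boundary lengths simply add and each stays a separate island — boundary = 33.83 mm; the r=7 cylinder at (3, -3) gives a regular 24-gon of circumradius 7 (constant along its height) (perimeter = 2·24·7.000·sin(180°/24) = 43.86 mm); Subtracting the remaining from the first: starting from that combined region, the r=7 cylinder at (3, -3) partially overlaps it — only the 42.94 mm² overlap (of its 152.19 mm²) is removed, clipping the outline — boundary = 25.06 mm. So its perimeter = 25.06 mm. Layer 111 is larger (56.91 vs 25.06 mm).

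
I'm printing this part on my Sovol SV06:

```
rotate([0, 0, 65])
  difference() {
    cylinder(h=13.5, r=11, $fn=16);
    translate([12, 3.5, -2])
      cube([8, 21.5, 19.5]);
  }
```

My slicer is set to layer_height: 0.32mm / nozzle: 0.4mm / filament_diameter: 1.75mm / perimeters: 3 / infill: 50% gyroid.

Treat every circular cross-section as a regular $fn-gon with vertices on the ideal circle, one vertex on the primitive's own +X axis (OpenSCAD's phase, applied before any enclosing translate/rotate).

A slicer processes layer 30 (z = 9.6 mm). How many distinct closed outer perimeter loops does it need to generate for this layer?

1

At z = 9.6 mm: the cylinder: section is a regular 16-gon, circumradius r=11; the cube at (12, 3.5) is present — its section is the full 8×21.5 rectangle; After the difference (first − rest): starting from the r=11 cylinder, the 8×21.5 cube at (12, 3.5) misses the remaining region (no effect) — 1 connected region; (rotated 65° about Z; rotation is an isometry so areas/perimeters/island counts are preserved). The result has 1 disconnected region.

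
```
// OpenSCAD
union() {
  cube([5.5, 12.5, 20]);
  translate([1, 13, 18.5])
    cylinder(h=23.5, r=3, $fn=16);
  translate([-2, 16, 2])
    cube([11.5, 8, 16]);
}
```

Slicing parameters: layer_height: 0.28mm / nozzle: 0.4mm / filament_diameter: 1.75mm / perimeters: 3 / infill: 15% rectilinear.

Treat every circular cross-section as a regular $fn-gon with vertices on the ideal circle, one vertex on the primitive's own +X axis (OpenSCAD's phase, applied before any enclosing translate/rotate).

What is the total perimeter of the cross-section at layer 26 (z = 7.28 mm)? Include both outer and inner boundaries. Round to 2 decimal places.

At z = 7.28 mm: the 5.5×12.5 cube contributes its full rectangle (perimeter 36.00 mm); the cylinder at (1, 13) is not intersected at this z (z outside [18.5, 42]); the 11.5×8 cube at (-2, 16) contributes its full rectangle (perimeter 39.00 mm); Taking the union: the 2 present regions are separate (no shared area or edge), so areas and boundary lengths simply add and each stays a separate island — boundary = 75.00 mm. Overall, the cross-section has 2 separate islands. Total boundary length (outer) = 75.00 mm.

75.00 mm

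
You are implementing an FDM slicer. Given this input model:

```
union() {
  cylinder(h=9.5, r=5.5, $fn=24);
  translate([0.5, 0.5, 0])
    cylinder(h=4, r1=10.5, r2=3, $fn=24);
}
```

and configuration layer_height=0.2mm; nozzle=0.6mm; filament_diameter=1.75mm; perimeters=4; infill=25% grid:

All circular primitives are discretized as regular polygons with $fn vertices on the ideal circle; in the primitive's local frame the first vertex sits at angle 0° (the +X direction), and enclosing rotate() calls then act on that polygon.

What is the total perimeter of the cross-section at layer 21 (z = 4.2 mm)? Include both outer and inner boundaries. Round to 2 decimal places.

34.46 mm

At z = 4.2 mm: the r=5.5 cylinder gives a regular 24-gon of circumradius 5.5 (constant along its height) (perimeter = 2·24·5.500·sin(180°/24) = 34.46 mm); the cone at (0.5, 0.5) is not intersected at this z (z outside [0, 4]); Taking the union: only the r=5.5 cylinder is present, so the union is just that shape — boundary = 34.46 mm. Overall, the cross-section is a single solid region. Total boundary length (outer) = 34.46 mm.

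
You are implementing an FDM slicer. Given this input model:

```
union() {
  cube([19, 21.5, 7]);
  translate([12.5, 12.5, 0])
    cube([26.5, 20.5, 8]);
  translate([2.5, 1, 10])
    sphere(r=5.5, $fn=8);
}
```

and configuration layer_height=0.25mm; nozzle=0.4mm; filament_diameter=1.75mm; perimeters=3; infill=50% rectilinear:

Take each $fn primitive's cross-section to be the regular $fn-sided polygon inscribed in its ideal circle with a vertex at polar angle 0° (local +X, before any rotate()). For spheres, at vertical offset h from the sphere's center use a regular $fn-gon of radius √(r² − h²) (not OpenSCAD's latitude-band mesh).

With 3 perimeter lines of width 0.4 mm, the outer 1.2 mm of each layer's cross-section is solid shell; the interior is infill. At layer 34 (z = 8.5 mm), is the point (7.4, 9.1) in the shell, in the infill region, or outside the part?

At z = 8.5 mm: the cube is not intersected at this z (z outside [0, 7]); the cube at (12.5, 12.5) is not intersected at this z (z outside [0, 8]); the sphere at (2.5, 1): section is a regular 8-gon, circumradius = √(r²−h²) = √(5.5²−1.5²) = 5.292; Merging all regions: only the r=5.5 sphere at (2.5, 1) is present, so the union is just that shape — 1 connected region. Overall, the cross-section is a single solid region. The nearest boundary edge runs (6.24, 4.74)→(2.50, 6.29); distance from the point to it = 4.47 mm. The point is not inside any of the regions above, so it lies outside the cross-section (4.47 mm from the nearest boundary).

outside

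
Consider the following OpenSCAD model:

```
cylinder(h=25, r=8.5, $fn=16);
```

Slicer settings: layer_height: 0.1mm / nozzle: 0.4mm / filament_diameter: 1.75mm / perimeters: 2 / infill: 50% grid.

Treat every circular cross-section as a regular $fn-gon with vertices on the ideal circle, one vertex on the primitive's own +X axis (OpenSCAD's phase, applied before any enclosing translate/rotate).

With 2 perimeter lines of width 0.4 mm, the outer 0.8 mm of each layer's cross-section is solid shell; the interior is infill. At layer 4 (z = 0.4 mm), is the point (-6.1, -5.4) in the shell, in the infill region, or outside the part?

shell

At z = 0.4 mm: the r=8.5 cylinder gives a regular 16-gon of circumradius 8.5 (constant along its height). Overall, the cross-section is a single solid region. The nearest boundary edge runs (-7.85, -3.25)→(-6.01, -6.01); distance from the point to it = 0.26 mm. The point is inside the cross-section, 0.26 mm from the nearest boundary — within the 0.8 mm shell band (2 × 0.4).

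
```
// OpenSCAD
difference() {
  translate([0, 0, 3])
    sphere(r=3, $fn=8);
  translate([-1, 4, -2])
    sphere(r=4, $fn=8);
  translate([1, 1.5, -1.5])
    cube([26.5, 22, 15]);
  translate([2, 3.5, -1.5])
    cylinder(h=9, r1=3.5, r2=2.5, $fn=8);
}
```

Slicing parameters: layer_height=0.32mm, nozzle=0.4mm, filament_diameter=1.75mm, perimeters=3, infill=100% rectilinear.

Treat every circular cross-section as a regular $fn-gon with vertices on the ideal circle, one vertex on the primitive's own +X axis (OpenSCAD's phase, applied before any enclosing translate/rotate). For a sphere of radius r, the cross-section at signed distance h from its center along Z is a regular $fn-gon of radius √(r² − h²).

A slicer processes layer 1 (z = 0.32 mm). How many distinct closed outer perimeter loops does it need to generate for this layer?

1

At z = 0.32 mm: the r=3 sphere slices to a regular 8-gon of circumradius 1.348 (√(r²−h²) with h=2.68 from center); the sphere at (-1, 4): section is a regular 8-gon, circumradius = √(r²−h²) = √(4²−2.32²) = 3.258; the cube at (1, 1.5) (footprint 26.5×22) is included at this height; the cone at (2, 3.5) (r1=3.5→r2=2.5) has section circumradius 3.298 here — a regular 8-gon; Taking the first minus the rest: starting from the r=3 sphere, the r=4 sphere at (-1, 4) partially overlaps it — only the 0.21 mm² overlap (of its 30.03 mm²) is removed, clipping the outline; the 26.5×22 cube at (1, 1.5) misses the remaining region (no effect); the cone at (2, 3.5) partially overlaps it — only the 0.32 mm² overlap (of its 30.76 mm²) is removed, clipping the outline — 1 connected region. The result has 1 disconnected region.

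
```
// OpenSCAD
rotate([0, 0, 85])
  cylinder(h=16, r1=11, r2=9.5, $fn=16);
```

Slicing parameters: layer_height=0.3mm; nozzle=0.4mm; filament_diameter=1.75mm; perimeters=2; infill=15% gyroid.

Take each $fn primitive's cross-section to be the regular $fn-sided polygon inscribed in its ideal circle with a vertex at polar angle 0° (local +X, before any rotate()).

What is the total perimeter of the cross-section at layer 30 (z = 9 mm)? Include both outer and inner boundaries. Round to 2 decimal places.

At z = 9 mm: the cone: at t=0.562 of its height the radius interpolates to r₁+(r₂−r₁)t = 10.156, giving a regular 16-gon of that circumradius (perimeter = 2·16·10.156·sin(180°/16) = 63.40 mm); (whole slice rotated 85° about Z — lengths, areas and connectivity unchanged). Overall, the cross-section is a single solid region. Total boundary length (outer) = 63.40 mm.

63.40 mm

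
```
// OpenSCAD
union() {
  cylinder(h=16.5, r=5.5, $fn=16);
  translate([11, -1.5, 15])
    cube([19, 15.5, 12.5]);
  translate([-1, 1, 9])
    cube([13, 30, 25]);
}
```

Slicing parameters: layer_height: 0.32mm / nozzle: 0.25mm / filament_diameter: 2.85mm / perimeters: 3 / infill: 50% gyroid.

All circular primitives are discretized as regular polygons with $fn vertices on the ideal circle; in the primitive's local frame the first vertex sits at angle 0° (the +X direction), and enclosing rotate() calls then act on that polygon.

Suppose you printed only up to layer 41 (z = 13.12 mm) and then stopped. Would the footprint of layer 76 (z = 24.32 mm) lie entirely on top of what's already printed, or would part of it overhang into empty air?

part overhangs

Compare the two slices. At z = 13.12: the r=5.5 cylinder contributes a regular 16-gon of circumradius 5.5 (area = (16/2)·5.500²·sin(360°/16) = 92.61 mm²); the cube at (11, -1.5) is not intersected at this z (z outside [15, 27.5]); the cube at (-1, 1) (footprint 13×30) is included at this height (area 390.00 mm²); Taking the union: the regions partially overlap — summed areas 482.61 mm² minus the doubly-counted overlap 22.15 mm² gives 460.46 mm² — area = 460.46 mm². At z = 24.32: the cylinder does not reach this height (z outside [0, 16.5]); the cube at (11, -1.5) (footprint 19×15.5) is included at this height (area 294.50 mm²); the cube at (-1, 1) (footprint 13×30) is included at this height (area 390.00 mm²); Combining (union): the regions partially overlap — summed areas 684.50 mm² minus the doubly-counted overlap 13.00 mm² gives 671.50 mm² — area = 671.50 mm². Checking containment: at z = 24.32 the cross-section extends beyond the z = 13.12 cross-section by about 281.50 mm².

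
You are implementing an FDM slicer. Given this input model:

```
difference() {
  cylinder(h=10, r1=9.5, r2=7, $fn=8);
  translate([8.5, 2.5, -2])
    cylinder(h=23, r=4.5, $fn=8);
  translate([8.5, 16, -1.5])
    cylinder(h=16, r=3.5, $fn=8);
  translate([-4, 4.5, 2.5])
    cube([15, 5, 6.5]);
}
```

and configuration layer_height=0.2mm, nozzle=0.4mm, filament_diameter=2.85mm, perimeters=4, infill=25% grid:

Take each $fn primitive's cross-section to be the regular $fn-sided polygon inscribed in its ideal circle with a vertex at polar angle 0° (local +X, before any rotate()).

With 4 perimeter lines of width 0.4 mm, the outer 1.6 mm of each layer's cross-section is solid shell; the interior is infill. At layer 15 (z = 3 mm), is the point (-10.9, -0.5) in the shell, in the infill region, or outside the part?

outside

At z = 3 mm: the cone (r1=9.5→r2=7) has section circumradius 8.750 here — a regular 8-gon; the r=4.5 cylinder at (8.5, 2.5) contributes a regular 8-gon of circumradius 4.5; the r=3.5 cylinder at (8.5, 16) contributes a regular 8-gon of circumradius 3.5; the cube at (-4, 4.5) (footprint 15×5) is included at this height; Subtracting the remaining from the first: starting from the cone, the r=4.5 cylinder at (8.5, 2.5) partially overlaps it — only the 21.21 mm² overlap (of its 57.28 mm²) is removed, clipping the outline; the r=3.5 cylinder at (8.5, 16) misses the remaining region (no effect); the 15×5 cube at (-4, 4.5) partially overlaps it — only the 30.58 mm² overlap (of its 75.00 mm²) is removed, clipping the outline — 1 connected region. Overall, the cross-section is a single solid region. The nearest boundary edge runs (-6.19, -6.19)→(-8.75, 0.00); distance from the point to it = 2.21 mm. The point is not inside any of the regions above, so it lies outside the cross-section (2.21 mm from the nearest boundary).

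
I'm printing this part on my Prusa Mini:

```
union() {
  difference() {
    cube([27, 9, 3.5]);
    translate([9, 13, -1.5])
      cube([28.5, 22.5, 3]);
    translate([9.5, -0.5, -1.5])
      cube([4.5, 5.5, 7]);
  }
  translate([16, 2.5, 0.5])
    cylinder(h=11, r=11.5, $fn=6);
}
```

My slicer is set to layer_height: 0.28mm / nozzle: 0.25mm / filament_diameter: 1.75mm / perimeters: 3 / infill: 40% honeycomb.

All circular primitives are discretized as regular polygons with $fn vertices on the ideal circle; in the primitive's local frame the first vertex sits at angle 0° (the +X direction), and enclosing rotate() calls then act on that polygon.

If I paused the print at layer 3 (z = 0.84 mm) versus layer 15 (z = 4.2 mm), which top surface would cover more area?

Layer 3 (z = 0.84): the cube is present — its section is the full 27×9 rectangle (area 243.00 mm²); the cube at (9, 13) (footprint 28.5×22.5) is included at this height (area 641.25 mm²); the cube at (9.5, -0.5) (footprint 4.5×5.5) is included at this height (area 24.75 mm²); Subtracting the remaining from the first: starting from the 27×9 cube (243.00 mm²), the 28.5×22.5 cube at (9, 13) misses the remaining region (no effect); the 4.5×5.5 cube at (9.5, -0.5) partially overlaps it — only the 22.50 mm² overlap (of its 24.75 mm²) is removed, clipping the outline — area = 220.50 mm²; the r=11.5 cylinder at (16, 2.5) gives a regular 6-gon of circumradius 11.5 (constant along its height) (area = (6/2)·11.500²·sin(360°/6) = 343.60 mm²); Taking the union: the regions partially overlap — summed areas 564.10 mm² minus the doubly-counted overlap 156.07 mm² gives 408.03 mm² — area = 408.03 mm². So its area = 408.03 mm². Layer 15 (z = 4.2): the cube is not intersected at this z (z outside [0, 3.5]); the cube at (9, 13) is absent (z outside [-1.5, 1.5]); the cube at (9.5, -0.5) is present — its section is the full 4.5×5.5 rectangle (area 24.75 mm²); Taking the first minus the rest: the first operand is absent here, so nothing remains; the cylinder at (16, 2.5): section is a regular 6-gon, circumradius r=11.5 (area = (6/2)·11.500²·sin(360°/6) = 343.60 mm²); Merging all regions: only the r=11.5 cylinder at (16, 2.5) is present, so the union is just that shape — area = 343.60 mm². So its area = 343.60 mm². Layer 3 is larger (408.03 vs 343.60 mm²).

layer 3 (z = 0.84 mm)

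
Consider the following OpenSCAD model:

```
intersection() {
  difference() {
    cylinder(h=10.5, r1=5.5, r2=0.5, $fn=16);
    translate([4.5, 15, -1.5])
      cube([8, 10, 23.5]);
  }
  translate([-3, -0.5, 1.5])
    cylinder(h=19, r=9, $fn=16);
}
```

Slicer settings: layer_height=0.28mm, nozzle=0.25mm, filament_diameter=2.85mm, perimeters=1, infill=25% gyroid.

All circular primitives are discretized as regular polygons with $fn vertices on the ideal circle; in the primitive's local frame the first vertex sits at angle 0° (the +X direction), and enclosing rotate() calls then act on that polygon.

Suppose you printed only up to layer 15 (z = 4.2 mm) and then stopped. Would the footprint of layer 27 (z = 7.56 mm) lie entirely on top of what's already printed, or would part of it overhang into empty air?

entirely on top

Compare the two slices. At z = 4.2: the cone (r1=5.5→r2=0.5) has section circumradius 3.500 here — a regular 16-gon (area = (16/2)·3.500²·sin(360°/16) = 37.50 mm²); the cube at (4.5, 15) is present — its section is the full 8×10 rectangle (area 80.00 mm²); After the difference (first − rest): starting from the cone (37.50 mm²), the 8×10 cube at (4.5, 15) misses the remaining region (no effect) — area = 37.50 mm²; the r=9 cylinder at (-3, -0.5) gives a regular 16-gon of circumradius 9 (constant along its height) (area = (16/2)·9.000²·sin(360°/16) = 247.98 mm²); Keeping only the common overlap: that combined region lies inside the r=9 cylinder at (-3, -0.5), so it is kept whole — area = 37.50 mm². At z = 7.56: the cone (r1=5.5→r2=0.5) has section circumradius 1.900 here — a regular 16-gon (area = (16/2)·1.900²·sin(360°/16) = 11.05 mm²); the cube at (4.5, 15) is present — its section is the full 8×10 rectangle (area 80.00 mm²); Taking the first minus the rest: starting from the cone (11.05 mm²), the 8×10 cube at (4.5, 15) misses the remaining region (no effect) — area = 11.05 mm²; the r=9 cylinder at (-3, -0.5) contributes a regular 16-gon of circumradius 9 (area = (16/2)·9.000²·sin(360°/16) = 247.98 mm²); Keeping only the common overlap: the result so far lies inside the r=9 cylinder at (-3, -0.5), so it is kept whole — area = 11.05 mm². Checking containment: the cross-section at z = 7.56 is a subset of the cross-section at z = 4.2.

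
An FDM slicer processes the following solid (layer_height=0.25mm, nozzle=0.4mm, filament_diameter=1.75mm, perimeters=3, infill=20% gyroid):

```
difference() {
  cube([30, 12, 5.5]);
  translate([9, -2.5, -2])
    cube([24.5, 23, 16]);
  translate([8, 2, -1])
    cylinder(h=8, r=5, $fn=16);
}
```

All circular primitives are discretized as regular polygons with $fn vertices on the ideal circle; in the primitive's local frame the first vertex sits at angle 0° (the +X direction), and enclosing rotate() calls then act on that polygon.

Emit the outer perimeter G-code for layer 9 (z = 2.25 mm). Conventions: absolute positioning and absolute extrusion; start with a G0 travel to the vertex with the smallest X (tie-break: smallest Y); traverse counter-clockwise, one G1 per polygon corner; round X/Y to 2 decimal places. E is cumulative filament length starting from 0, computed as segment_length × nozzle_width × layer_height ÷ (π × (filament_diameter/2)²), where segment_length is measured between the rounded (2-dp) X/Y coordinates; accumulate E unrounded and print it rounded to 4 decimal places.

G0 X0.00 Y0.00 Z2.25
G1 X3.44 Y0.00 E0.1430
G1 X3.38 Y0.09 E0.1475
G1 X3.00 Y2.00 E0.2285
G1 X3.38 Y3.91 E0.3094
G1 X4.46 Y5.54 E0.3907
G1 X6.09 Y6.62 E0.4720
G1 X8.00 Y7.00 E0.5530
G1 X9.00 Y6.80 E0.5954
G1 X9.00 Y12.00 E0.8116
G1 X0.00 Y12.00 E1.1858
G1 X0.00 Y0.00 E1.6847

At z = 2.25 mm: the cube is present — its section is the full 30×12 rectangle; the 24.5×23 cube at (9, -2.5) contributes its full rectangle; the cylinder at (8, 2): section is a regular 16-gon, circumradius r=5; After the difference (first − rest): starting from the 30×12 cube, the 24.5×23 cube at (9, -2.5) partially overlaps it — only the 252.00 mm² overlap (of its 563.50 mm²) is removed, clipping the outline; the r=5 cylinder at (8, 2) partially overlaps it — only the 35.64 mm² overlap (of its 76.54 mm²) is removed, clipping the outline — 1 connected region. The outline is a single polygon with 11 vertices. Extrusion per mm of travel: 0.4 × 0.25 / (π × 0.875²) = 0.041575. Accumulating E over each segment gives final E = 1.6847.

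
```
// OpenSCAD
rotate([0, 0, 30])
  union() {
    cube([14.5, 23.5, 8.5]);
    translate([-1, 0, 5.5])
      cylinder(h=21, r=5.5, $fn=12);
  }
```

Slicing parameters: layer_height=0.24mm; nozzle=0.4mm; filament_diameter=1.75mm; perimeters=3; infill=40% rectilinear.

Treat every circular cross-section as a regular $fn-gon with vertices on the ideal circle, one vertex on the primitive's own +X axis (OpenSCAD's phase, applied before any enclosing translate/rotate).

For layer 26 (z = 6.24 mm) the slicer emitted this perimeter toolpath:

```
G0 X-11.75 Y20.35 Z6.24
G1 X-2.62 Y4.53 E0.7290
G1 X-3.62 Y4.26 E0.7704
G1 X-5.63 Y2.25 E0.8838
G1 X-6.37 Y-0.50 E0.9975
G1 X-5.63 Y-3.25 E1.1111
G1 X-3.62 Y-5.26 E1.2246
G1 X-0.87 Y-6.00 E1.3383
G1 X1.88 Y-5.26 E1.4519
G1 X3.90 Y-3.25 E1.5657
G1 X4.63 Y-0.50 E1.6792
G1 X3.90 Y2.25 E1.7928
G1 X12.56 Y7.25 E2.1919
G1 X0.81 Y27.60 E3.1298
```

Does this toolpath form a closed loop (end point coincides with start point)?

no

Start point (G0): (-11.75, 20.35). End point (last G1): the path does not return to the start — open.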